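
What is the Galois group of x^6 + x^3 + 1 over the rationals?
C_6, the cyclic group of order 6

The polynomial f is an irreducible sextic over Q, so G = Gal(f/Q) is one of the 16 transitive subgroups 6T1, ..., 6T16 of S_6. The discriminant of f is -19683, which is not a perfect square, so G is not contained in A_6. The transitive groups of degree 6 not contained in A_6 are: C_6 (6T1, order 6), S_3 (6T2, order 6), D_6 (6T3, order 12), C_3 x S_3 (6T5, order 18), A_4 x C_2 (6T6, order 24), S_4 (6T8, order 24), S_3 x S_3 (6T9, order 36), S_4 x C_2 (6T11, order 48), (S_3 x S_3) : C_2 (6T13, order 72), PGL(2,5) (6T14, order 120), S_6 (6T16, order 720). By Dedekind's theorem, for a prime p not dividing disc(f) the degrees of the irreducible factors of f mod p form the cycle type of an element of G. Factoring f modulo the 37 such primes p <= 163 (skipping 3, which divides the discriminant), each new pattern first appears at: mod 2: f = (x^6 + x^3 + 1), pattern 6; mod 7: f = (x^3 + 3)(x^3 + 5), pattern 3+3; mod 17: f = (x^2 + 3x + 1)(x^2 + 4x + 1)(x^2 + 10x + 1), pattern 2+2+2; mod 19: f = (x + 2)(x + 3)(x + 10)(x + 13)(x + 14)(x + 15), pattern 1+1+1+1+1+1. No other pattern occurs in this range, so the set of observed cycle types is {6, 3+3, 2+2+2, 1+1+1+1+1+1}. The candidates containing elements of all these cycle types are C_6 (6T1) of order 6, D_6 (6T3) of order 12, C_3 x S_3 (6T5) of order 18, A_4 x C_2 (6T6) of order 24, S_3 x S_3 (6T9) of order 36, S_4 x C_2 (6T11) of order 48, (S_3 x S_3) : C_2 (6T13) of order 72, PGL(2,5) (6T14) of order 120, S_6 (6T16) of order 720; the others are excluded. The observed types are precisely the cycle types that occur in C_6 (6T1). Each of the other remaining candidates has further cycle types, and by the Chebotarev density theorem the matching factorization patterns would occur for a proportion of primes equal to their share of the group: D_6 (6T3) additionally contains elements of type 2+2+1+1 (3 of its 12 elements, about 25% of primes); C_3 x S_3 (6T5) additionally contains elements of type 3+1+1+1 (4 of its 18 elements, about 22% of primes); A_4 x C_2 (6T6) additionally contains elements of type 2+2+1+1, 2+1+1+1+1 (6 of its 24 elements, about 25% of primes); S_3 x S_3 (6T9) additionally contains elements of type 3+1+1+1, 2+2+1+1 (13 of its 36 elements, about 36% of primes); S_4 x C_2 (6T11) additionally contains elements of type 4+2, 4+1+1, 2+2+1+1, 2+1+1+1+1 (24 of its 48 elements, about 50% of primes); (S_3 x S_3) : C_2 (6T13) additionally contains elements of type 4+2, 3+2+1, 3+1+1+1, 2+2+1+1, 2+1+1+1+1 (49 of its 72 elements, about 68% of primes); PGL(2,5) (6T14) additionally contains elements of type 5+1, 4+1+1, 2+2+1+1 (69 of its 120 elements, about 58% of primes); S_6 (6T16) additionally contains elements of type 5+1, 4+2, 4+1+1, 3+2+1, 3+1+1+1, 2+2+1+1, 2+1+1+1+1 (544 of its 720 elements, about 76% of primes). None of the 37 primes tested shows any such pattern (for each of these groups the chance of that is below 10^-4), which rules them out. Hence G = C_6 (6T1), of order 6.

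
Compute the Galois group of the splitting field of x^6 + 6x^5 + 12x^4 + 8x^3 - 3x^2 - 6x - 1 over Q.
A_4 x C_2 (order 24)

The polynomial f is an irreducible sextic over Q, so G = Gal(f/Q) is one of the 16 transitive subgroups 6T1, ..., 6T16 of S_6. The discriminant of f is -419904, which is not a perfect square, so G is not contained in A_6. The transitive groups of degree 6 not contained in A_6 are: C_6 (6T1, order 6), S_3 (6T2, order 6), D_6 (6T3, order 12), C_3 x S_3 (6T5, order 18), A_4 x C_2 (6T6, order 24), S_4 (6T8, order 24), S_3 x S_3 (6T9, order 36), S_4 x C_2 (6T11, order 48), (S_3 x S_3) : C_2 (6T13, order 72), PGL(2,5) (6T14, order 120), S_6 (6T16, order 720). By Dedekind's theorem, for a prime p not dividing disc(f) the degrees of the irreducible factors of f mod p form the cycle type of an element of G. Factoring f modulo the 33 such primes p <= 149 (skipping 2, 3, which divide the discriminant), each new pattern first appears at: mod 5: f = (x^3 + 2x^2 + 1)(x^3 + 4x^2 + 4x + 4), pattern 3+3; mod 7: f = (x^6 + 6x^5 + 5x^4 + x^3 + 4x^2 + x + 6), pattern 6; mod 17: f = (x + 3)(x + 16)(x^2 + 2x + 7)(x^2 + 2x + 13), pattern 2+2+1+1; mod 19: f = (x + 7)(x + 8)(x + 13)(x + 14)(x^2 + 2x + 7), pattern 2+1+1+1+1; mod 71: f = (x^2 + 2x + 41)(x^2 + 2x + 46)(x^2 + 2x + 55), pattern 2+2+2. No other pattern occurs in this range, so the set of observed cycle types is {3+3, 6, 2+2+1+1, 2+1+1+1+1, 2+2+2}. The candidates containing elements of all these cycle types are A_4 x C_2 (6T6) of order 24, S_4 x C_2 (6T11) of order 48, (S_3 x S_3) : C_2 (6T13) of order 72, S_6 (6T16) of order 720; the others are excluded. The observed types are precisely the cycle types that occur in A_4 x C_2 (6T6) (apart from the identity). Each of the other remaining candidates has further cycle types, and by the Chebotarev density theorem the matching factorization patterns would occur for a proportion of primes equal to their share of the group: S_4 x C_2 (6T11) additionally contains elements of type 4+2, 4+1+1 (12 of its 48 elements, about 25% of primes); (S_3 x S_3) : C_2 (6T13) additionally contains elements of type 4+2, 3+2+1, 3+1+1+1 (34 of its 72 elements, about 47% of primes); S_6 (6T16) additionally contains elements of type 5+1, 4+2, 4+1+1, 3+2+1, 3+1+1+1 (484 of its 720 elements, about 67% of primes). None of the 33 primes tested shows any such pattern (for each of these groups the chance of that is below 10^-4), which rules them out. Hence G = A_4 x C_2 (6T6), of order 24.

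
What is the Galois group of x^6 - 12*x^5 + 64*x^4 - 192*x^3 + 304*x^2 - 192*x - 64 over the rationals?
A_4 (order 12)

The polynomial f is an irreducible sextic over Q, so G = Gal(f/Q) is one of the 16 transitive subgroups 6T1, ..., 6T16 of S_6. The discriminant of f is 164995463643136 = 12845056^2, a perfect square, so G is contained in A_6. The transitive groups of degree 6 contained in A_6 are: A_4 (6T4, order 12), S_4 (6T7, order 24), (C_3 x C_3) : C_4 (6T10, order 36), PSL(2,5) (6T12, order 60), A_6 (6T15, order 360). By Dedekind's theorem, for a prime p not dividing disc(f) the degrees of the irreducible factors of f mod p form the cycle type of an element of G. Factoring f modulo the 33 such primes p <= 149 (skipping 2, 7, which divide the discriminant), each new pattern first appears at: mod 3: f = (x^3 + 2x + 1)(x^3 + 2x + 2), pattern 3+3; mod 13: f = (x + 10)(x + 12)(x^2 + 9x + 2)(x^2 + 9x + 11), pattern 2+2+1+1. No other pattern occurs in this range, so the set of observed cycle types is {3+3, 2+2+1+1}. The candidates containing elements of all these cycle types are A_4 (6T4) of order 12, S_4 (6T7) of order 24, (C_3 x C_3) : C_4 (6T10) of order 36, PSL(2,5) (6T12) of order 60, A_6 (6T15) of order 360; the others are excluded. The observed types are precisely the cycle types that occur in A_4 (6T4) (apart from the identity). Each of the other remaining candidates has further cycle types, and by the Chebotarev density theorem the matching factorization patterns would occur for a proportion of primes equal to their share of the group: S_4 (6T7) additionally contains elements of type 4+2 (6 of its 24 elements, about 25% of primes); (C_3 x C_3) : C_4 (6T10) additionally contains elements of type 4+2, 3+1+1+1 (22 of its 36 elements, about 61% of primes); PSL(2,5) (6T12) additionally contains elements of type 5+1 (24 of its 60 elements, about 40% of primes); A_6 (6T15) additionally contains elements of type 5+1, 4+2, 3+1+1+1 (274 of its 360 elements, about 76% of primes). None of the 33 primes tested shows any such pattern (for each of these groups the chance of that is below 10^-4), which rules them out. Hence G = A_4 (6T4), of order 12.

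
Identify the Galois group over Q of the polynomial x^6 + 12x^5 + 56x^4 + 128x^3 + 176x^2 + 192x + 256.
The polynomial f is an irreducible sextic over Q, so G = Gal(f/Q) is one of the 16 transitive subgroups 6T1, ..., 6T16 of S_6. The discriminant of f is -5497558138880000, which is not a perfect square, so G is not contained in A_6. The transitive groups of degree 6 not contained in A_6 are: C_6 (6T1, order 6), S_3 (6T2, order 6), D_6 (6T3, order 12), C_3 x S_3 (6T5, order 18), A_4 x C_2 (6T6, order 24), S_4 (6T8, order 24), S_3 x S_3 (6T9, order 36), S_4 x C_2 (6T11, order 48), (S_3 x S_3) : C_2 (6T13, order 72), PGL(2,5) (6T14, order 120), S_6 (6T16, order 720). By Dedekind's theorem, for a prime p not dividing disc(f) the degrees of the irreducible factors of f mod p form the cycle type of an element of G. Factoring f modulo the 22 such primes p <= 89 (skipping 2, 5, which divide the discriminant), each new pattern first appears at: mod 3: f = (x^3 + x^2 + x + 2)(x^3 + 2x^2 + 2x + 2), pattern 3+3; mod 7: f = (x^2 + 2x + 3)(x^2 + 4x + 5)(x^2 + 6x + 4), pattern 2+2+2; mod 13: f = (x + 7)(x + 10)(x^4 + 8x^3 + 6x^2 + 12x + 7), pattern 4+1+1; mod 43: f = (x + 21)(x + 26)(x^2 + 4x + 1)(x^2 + 4x + 20), pattern 2+2+1+1. No other pattern occurs in this range, so the set of observed cycle types is {3+3, 2+2+2, 4+1+1, 2+2+1+1}. The candidates containing elements of all these cycle types are S_4 (6T8) of order 24, S_4 x C_2 (6T11) of order 48, PGL(2,5) (6T14) of order 120, S_6 (6T16) of order 720; the others are excluded. The observed types are precisely the cycle types that occur in S_4 (6T8) (apart from the identity). Each of the other remaining candidates has further cycle types, and by the Chebotarev density theorem the matching factorization patterns would occur for a proportion of primes equal to their share of the group: S_4 x C_2 (6T11) additionally contains elements of type 6, 4+2, 2+1+1+1+1 (17 of its 48 elements, about 35% of primes); PGL(2,5) (6T14) additionally contains elements of type 6, 5+1 (44 of its 120 elements, about 37% of primes); S_6 (6T16) additionally contains elements of type 6, 5+1, 4+2, 3+2+1, 3+1+1+1, 2+1+1+1+1 (529 of its 720 elements, about 73% of primes). None of the 22 primes tested shows any such pattern (for each of these groups the chance of that is below 10^-4), which rules them out. Hence G = S_4 (6T8), of order 24.

S_4 (also written S4-)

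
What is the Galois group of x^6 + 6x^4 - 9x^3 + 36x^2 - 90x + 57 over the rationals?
6T1: C_6

The polynomial f is an irreducible sextic over Q, so G = Gal(f/Q) is one of the 16 transitive subgroups 6T1, ..., 6T16 of S_6. The discriminant of f is -1691782213203, which is not a perfect square, so G is not contained in A_6. The transitive groups of degree 6 not contained in A_6 are: C_6 (6T1, order 6), S_3 (6T2, order 6), D_6 (6T3, order 12), C_3 x S_3 (6T5, order 18), A_4 x C_2 (6T6, order 24), S_4 (6T8, order 24), S_3 x S_3 (6T9, order 36), S_4 x C_2 (6T11, order 48), (S_3 x S_3) : C_2 (6T13, order 72), PGL(2,5) (6T14, order 120), S_6 (6T16, order 720). By Dedekind's theorem, for a prime p not dividing disc(f) the degrees of the irreducible factors of f mod p form the cycle type of an element of G. Factoring f modulo the 37 such primes p <= 173 (skipping 3, 73, 127, which divide the discriminant), each new pattern first appears at: mod 2: f = (x^6 + x^3 + 1), pattern 6; mod 7: f = (x^3 + 2x + 6)(x^3 + 4x + 6), pattern 3+3; mod 17: f = (x^2 + x + 16)(x^2 + 6x + 14)(x^2 + 10x + 2), pattern 2+2+2; mod 19: f = (x)(x + 3)(x + 4)(x + 5)(x + 10)(x + 16), pattern 1+1+1+1+1+1. No other pattern occurs in this range, so the set of observed cycle types is {6, 3+3, 2+2+2, 1+1+1+1+1+1}. The candidates containing elements of all these cycle types are C_6 (6T1) of order 6, D_6 (6T3) of order 12, C_3 x S_3 (6T5) of order 18, A_4 x C_2 (6T6) of order 24, S_3 x S_3 (6T9) of order 36, S_4 x C_2 (6T11) of order 48, (S_3 x S_3) : C_2 (6T13) of order 72, PGL(2,5) (6T14) of order 120, S_6 (6T16) of order 720; the others are excluded. The observed types are precisely the cycle types that occur in C_6 (6T1). Each of the other remaining candidates has further cycle types, and by the Chebotarev density theorem the matching factorization patterns would occur for a proportion of primes equal to their share of the group: D_6 (6T3) additionally contains elements of type 2+2+1+1 (3 of its 12 elements, about 25% of primes); C_3 x S_3 (6T5) additionally contains elements of type 3+1+1+1 (4 of its 18 elements, about 22% of primes); A_4 x C_2 (6T6) additionally contains elements of type 2+2+1+1, 2+1+1+1+1 (6 of its 24 elements, about 25% of primes); S_3 x S_3 (6T9) additionally contains elements of type 3+1+1+1, 2+2+1+1 (13 of its 36 elements, about 36% of primes); S_4 x C_2 (6T11) additionally contains elements of type 4+2, 4+1+1, 2+2+1+1, 2+1+1+1+1 (24 of its 48 elements, about 50% of primes); (S_3 x S_3) : C_2 (6T13) additionally contains elements of type 4+2, 3+2+1, 3+1+1+1, 2+2+1+1, 2+1+1+1+1 (49 of its 72 elements, about 68% of primes); PGL(2,5) (6T14) additionally contains elements of type 5+1, 4+1+1, 2+2+1+1 (69 of its 120 elements, about 58% of primes); S_6 (6T16) additionally contains elements of type 5+1, 4+2, 4+1+1, 3+2+1, 3+1+1+1, 2+2+1+1, 2+1+1+1+1 (544 of its 720 elements, about 76% of primes). None of the 37 primes tested shows any such pattern (for each of these groups the chance of that is below 10^-4), which rules them out. Hence G = C_6 (6T1), of order 6.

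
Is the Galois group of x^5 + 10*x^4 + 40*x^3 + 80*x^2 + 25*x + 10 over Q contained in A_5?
Yes

The polynomial is irreducible of degree 5 over Q. Its discriminant is 58564000000 = 242000^2, a perfect square. A Galois group lies in the alternating group exactly when the discriminant is a square in Q, so the Galois group (A_5) is contained in A_5.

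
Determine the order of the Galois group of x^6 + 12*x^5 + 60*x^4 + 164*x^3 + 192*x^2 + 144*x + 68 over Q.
12

The degree of the splitting field over Q equals the order of the Galois group, so first determine the group. The polynomial f is an irreducible sextic over Q, so G = Gal(f/Q) is one of the 16 transitive subgroups 6T1, ..., 6T16 of S_6. The discriminant of f is 5114284084297728, which is not a perfect square, so G is not contained in A_6. The transitive groups of degree 6 not contained in A_6 are: C_6 (6T1, order 6), S_3 (6T2, order 6), D_6 (6T3, order 12), C_3 x S_3 (6T5, order 18), A_4 x C_2 (6T6, order 24), S_4 (6T8, order 24), S_3 x S_3 (6T9, order 36), S_4 x C_2 (6T11, order 48), (S_3 x S_3) : C_2 (6T13, order 72), PGL(2,5) (6T14, order 120), S_6 (6T16, order 720). By Dedekind's theorem, for a prime p not dividing disc(f) the degrees of the irreducible factors of f mod p form the cycle type of an element of G. Factoring f modulo the 79 such primes p <= 431 (skipping 2, 3, 31, 59, which divide the discriminant), each new pattern first appears at: mod 5: f = (x^2 + 3)(x^2 + 3x + 3)(x^2 + 4x + 2), pattern 2+2+2; mod 7: f = (x^3 + 6x^2 + x + 5)(x^3 + 6x^2 + 2x + 1), pattern 3+3; mod 13: f = (x^6 + 12x^5 + 8x^4 + 8x^3 + 10x^2 + x + 3), pattern 6; mod 17: f = (x)(x + 3)(x^2 + 3x + 1)(x^2 + 6x + 14), pattern 2+2+1+1; mod 127: f = (x + 16)(x + 33)(x + 35)(x + 82)(x + 105)(x + 122), pattern 1+1+1+1+1+1. No other pattern occurs in this range, so the set of observed cycle types is {2+2+2, 3+3, 6, 2+2+1+1, 1+1+1+1+1+1}. The candidates containing elements of all these cycle types are D_6 (6T3) of order 12, A_4 x C_2 (6T6) of order 24, S_3 x S_3 (6T9) of order 36, S_4 x C_2 (6T11) of order 48, (S_3 x S_3) : C_2 (6T13) of order 72, PGL(2,5) (6T14) of order 120, S_6 (6T16) of order 720; the others are excluded. The observed types are precisely the cycle types that occur in D_6 (6T3). Each of the other remaining candidates has further cycle types, and by the Chebotarev density theorem the matching factorization patterns would occur for a proportion of primes equal to their share of the group: A_4 x C_2 (6T6) additionally contains elements of type 2+1+1+1+1 (3 of its 24 elements, about 12% of primes); S_3 x S_3 (6T9) additionally contains elements of type 3+1+1+1 (4 of its 36 elements, about 11% of primes); S_4 x C_2 (6T11) additionally contains elements of type 4+2, 4+1+1, 2+1+1+1+1 (15 of its 48 elements, about 31% of primes); (S_3 x S_3) : C_2 (6T13) additionally contains elements of type 4+2, 3+2+1, 3+1+1+1, 2+1+1+1+1 (40 of its 72 elements, about 56% of primes); PGL(2,5) (6T14) additionally contains elements of type 5+1, 4+1+1 (54 of its 120 elements, about 45% of primes); S_6 (6T16) additionally contains elements of type 5+1, 4+2, 4+1+1, 3+2+1, 3+1+1+1, 2+1+1+1+1 (499 of its 720 elements, about 69% of primes). None of the 79 primes tested shows any such pattern (for each of these groups the chance of that is below 10^-4), which rules them out. Hence G = D_6 (6T3), of order 12. The Galois group D_6 (6T3) has order 12, so the splitting field has degree 12 over Q.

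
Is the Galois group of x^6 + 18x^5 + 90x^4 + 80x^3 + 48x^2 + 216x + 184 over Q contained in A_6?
The polynomial is irreducible of degree 6 over Q. Its discriminant is -7711694390034432, which is not a perfect square. A Galois group lies in the alternating group exactly when the discriminant is a square in Q, so the Galois group (PGL(2,5)) is not contained in A_6.

No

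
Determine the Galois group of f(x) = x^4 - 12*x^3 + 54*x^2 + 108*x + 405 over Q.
A_4, the alternating group on 4 letters

The polynomial is an irreducible quartic over Q and its discriminant is 176319369216 = 419904^2, a perfect square, so the Galois group is contained in A_4. The resolvent cubic y^3 - 54*y^2 - 2916*y + 17496 is irreducible over Q. An irreducible resolvent with square discriminant gives A_4.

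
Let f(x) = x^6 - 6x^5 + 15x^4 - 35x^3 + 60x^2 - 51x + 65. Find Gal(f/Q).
6T9: S_3 x S_3

The polynomial f is an irreducible sextic over Q, so G = Gal(f/Q) is one of the 16 transitive subgroups 6T1, ..., 6T16 of S_6. The discriminant of f is 42688773981, which is not a perfect square, so G is not contained in A_6. The transitive groups of degree 6 not contained in A_6 are: C_6 (6T1, order 6), S_3 (6T2, order 6), D_6 (6T3, order 12), C_3 x S_3 (6T5, order 18), A_4 x C_2 (6T6, order 24), S_4 (6T8, order 24), S_3 x S_3 (6T9, order 36), S_4 x C_2 (6T11, order 48), (S_3 x S_3) : C_2 (6T13, order 72), PGL(2,5) (6T14, order 120), S_6 (6T16, order 720). By Dedekind's theorem, for a prime p not dividing disc(f) the degrees of the irreducible factors of f mod p form the cycle type of an element of G. Factoring f modulo the 16 such primes p <= 67 (skipping 3, 7, 29, which divide the discriminant), each new pattern first appears at: mod 2: f = (x^6 + x^4 + x^3 + x + 1), pattern 6; mod 5: f = (x)(x + 3)(x^2 + 2x + 3)(x^2 + 4x + 1), pattern 2+2+1+1; mod 13: f = (x)(x + 2)(x + 8)(x^3 + 10x^2 + 3x + 9), pattern 3+1+1+1; mod 19: f = (x^2 + 2x + 2)(x^2 + 4x + 11)(x^2 + 7x + 9), pattern 2+2+2; mod 67: f = (x^3 + 64x^2 + 3x + 10)(x^3 + 64x^2 + 3x + 40), pattern 3+3. No other pattern occurs in this range, so the set of observed cycle types is {6, 2+2+1+1, 3+1+1+1, 2+2+2, 3+3}. The candidates containing elements of all these cycle types are S_3 x S_3 (6T9) of order 36, (S_3 x S_3) : C_2 (6T13) of order 72, S_6 (6T16) of order 720; the others are excluded. The observed types are precisely the cycle types that occur in S_3 x S_3 (6T9) (apart from the identity). Each of the other remaining candidates has further cycle types, and by the Chebotarev density theorem the matching factorization patterns would occur for a proportion of primes equal to their share of the group: (S_3 x S_3) : C_2 (6T13) additionally contains elements of type 4+2, 3+2+1, 2+1+1+1+1 (36 of its 72 elements, about 50% of primes); S_6 (6T16) additionally contains elements of type 5+1, 4+2, 4+1+1, 3+2+1, 2+1+1+1+1 (459 of its 720 elements, about 64% of primes). None of the 16 primes tested shows any such pattern (for each of these groups the chance of that is below 10^-4), which rules them out. Hence G = S_3 x S_3 (6T9), of order 36.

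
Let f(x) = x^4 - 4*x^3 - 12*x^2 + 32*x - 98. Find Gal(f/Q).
The polynomial is an irreducible quartic over Q and its discriminant is -544195584, which is not a perfect square, so the Galois group is not contained in A_4. The resolvent cubic y^3 + 12*y^2 + 264*y + 5248 has exactly one rational root, so the Galois group is C_4 or D_4. The quartic remains irreducible over Q(sqrt(disc)), so the group is D_4.

D_4 (also written D4)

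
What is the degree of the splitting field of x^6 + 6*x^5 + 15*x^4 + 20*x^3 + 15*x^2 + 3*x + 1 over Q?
The degree of the splitting field over Q equals the order of the Galois group, so first determine the group. The polynomial f is an irreducible sextic over Q, so G = Gal(f/Q) is one of the 16 transitive subgroups 6T1, ..., 6T16 of S_6. The discriminant of f is -9059283, which is not a perfect square, so G is not contained in A_6. The transitive groups of degree 6 not contained in A_6 are: C_6 (6T1, order 6), S_3 (6T2, order 6), D_6 (6T3, order 12), C_3 x S_3 (6T5, order 18), A_4 x C_2 (6T6, order 24), S_4 (6T8, order 24), S_3 x S_3 (6T9, order 36), S_4 x C_2 (6T11, order 48), (S_3 x S_3) : C_2 (6T13, order 72), PGL(2,5) (6T14, order 120), S_6 (6T16, order 720). By Dedekind's theorem, for a prime p not dividing disc(f) the degrees of the irreducible factors of f mod p form the cycle type of an element of G. Factoring f modulo the 28 such primes p <= 127 (skipping 3, 17, 43, which divide the discriminant), each new pattern first appears at: mod 2: f = (x^6 + x^4 + x^2 + x + 1), pattern 6; mod 7: f = (x + 2)(x^2 + 6x + 4)(x^3 + 5x^2 + x + 1), pattern 3+2+1; mod 11: f = (x^2 + 1)(x^4 + 6x^3 + 3x^2 + 3x + 1), pattern 4+2; mod 13: f = (x + 4)(x + 9)(x^2 + x + 3)(x^2 + 5x + 10), pattern 2+2+1+1; mod 61: f = (x + 41)(x + 52)(x + 58)(x + 60)(x^2 + 39x + 27), pattern 2+1+1+1+1; mod 97: f = (x + 49)(x + 86)(x + 88)(x^3 + 74x^2 + 11x + 1), pattern 3+1+1+1; mod 113: f = (x^2 + 51x + 9)(x^2 + 70x + 61)(x^2 + 111x + 7), pattern 2+2+2; mod 127: f = (x^3 + 42x^2 + 60x + 1)(x^3 + 91x^2 + 70x + 1), pattern 3+3. No other pattern occurs in this range, so the set of observed cycle types is {6, 3+2+1, 4+2, 2+2+1+1, 2+1+1+1+1, 3+1+1+1, 2+2+2, 3+3}. The candidates containing elements of all these cycle types are (S_3 x S_3) : C_2 (6T13) of order 72, S_6 (6T16) of order 720; the others are excluded. The observed types are precisely the cycle types that occur in (S_3 x S_3) : C_2 (6T13) (apart from the identity). Each of the other remaining candidates has further cycle types, and by the Chebotarev density theorem the matching factorization patterns would occur for a proportion of primes equal to their share of the group: S_6 (6T16) additionally contains elements of type 5+1, 4+1+1 (234 of its 720 elements, about 32% of primes). None of the 28 primes tested shows any such pattern (for each of these groups the chance of that is below 10^-4), which rules them out. Hence G = (S_3 x S_3) : C_2 (6T13), of order 72. The Galois group (S_3 x S_3) : C_2 (6T13) has order 72, so the splitting field has degree 72 over Q.

72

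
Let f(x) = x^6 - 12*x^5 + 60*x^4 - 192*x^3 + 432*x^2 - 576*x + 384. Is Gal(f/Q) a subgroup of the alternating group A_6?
No

The polynomial is irreducible of degree 6 over Q. Its discriminant is 1352605460594688, which is not a perfect square. A Galois group lies in the alternating group exactly when the discriminant is a square in Q, so the Galois group (D_6) is not contained in A_6.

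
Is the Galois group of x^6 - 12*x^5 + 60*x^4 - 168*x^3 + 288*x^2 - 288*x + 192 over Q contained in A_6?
The polynomial is irreducible of degree 6 over Q. Its discriminant is -21134460321792, which is not a perfect square. A Galois group lies in the alternating group exactly when the discriminant is a square in Q, so the Galois group (C_6) is not contained in A_6.

No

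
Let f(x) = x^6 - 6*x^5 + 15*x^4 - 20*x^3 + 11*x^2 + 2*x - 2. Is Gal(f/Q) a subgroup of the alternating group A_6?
The polynomial is irreducible of degree 6 over Q. Its discriminant is -3356224, which is not a perfect square. A Galois group lies in the alternating group exactly when the discriminant is a square in Q, so the Galois group (S_4 x C_2) is not contained in A_6.

No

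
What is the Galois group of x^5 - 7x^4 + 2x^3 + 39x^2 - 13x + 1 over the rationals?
The polynomial f is an irreducible quintic over Q, so G = Gal(f/Q) is a transitive subgroup of S_5: one of C_5 (5T1, order 5), D_5 (5T2, order 10), F_20 (5T3, order 20), A_5 (5T4, order 60) or S_5 (5T5, order 120). The discriminant of f is 115971361 = 10769^2, a perfect square, so G is contained in A_5. The transitive groups of degree 5 contained in A_5 are: C_5 (5T1, order 5), D_5 (5T2, order 10), A_5 (5T4, order 60). By Dedekind's theorem, for a prime p not dividing disc(f) the degrees of the irreducible factors of f mod p form the cycle type of an element of G. Factoring f modulo the 14 such primes p <= 47 (skipping 11, which divides the discriminant), each new pattern first appears at: mod 2: f = (x^5 + x^4 + x^2 + x + 1), pattern 5; mod 23: f = (x + 2)(x + 10)(x + 12)(x + 16)(x + 22), pattern 1+1+1+1+1. No other pattern occurs in this range, so the set of observed cycle types is {5, 1+1+1+1+1}. The candidates containing elements of all these cycle types are C_5 (5T1) of order 5, D_5 (5T2) of order 10, A_5 (5T4) of order 60; the others are excluded. The observed types are precisely the cycle types that occur in C_5 (5T1). Each of the other remaining candidates has further cycle types, and by the Chebotarev density theorem the matching factorization patterns would occur for a proportion of primes equal to their share of the group: D_5 (5T2) additionally contains elements of type 2+2+1 (5 of its 10 elements, about 50% of primes); A_5 (5T4) additionally contains elements of type 3+1+1, 2+2+1 (35 of its 60 elements, about 58% of primes). None of the 14 primes tested shows any such pattern (for each of these groups the chance of that is below 10^-4), which rules them out. Hence G = C_5 (5T1), of order 5.

5T1: C_5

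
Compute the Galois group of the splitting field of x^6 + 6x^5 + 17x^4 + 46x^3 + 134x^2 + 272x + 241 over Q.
The polynomial f is an irreducible sextic over Q, so G = Gal(f/Q) is one of the 16 transitive subgroups 6T1, ..., 6T16 of S_6. The discriminant of f is -15635001708544, which is not a perfect square, so G is not contained in A_6. The transitive groups of degree 6 not contained in A_6 are: C_6 (6T1, order 6), S_3 (6T2, order 6), D_6 (6T3, order 12), C_3 x S_3 (6T5, order 18), A_4 x C_2 (6T6, order 24), S_4 (6T8, order 24), S_3 x S_3 (6T9, order 36), S_4 x C_2 (6T11, order 48), (S_3 x S_3) : C_2 (6T13, order 72), PGL(2,5) (6T14, order 120), S_6 (6T16, order 720). By Dedekind's theorem, for a prime p not dividing disc(f) the degrees of the irreducible factors of f mod p form the cycle type of an element of G. Factoring f modulo the 17 such primes p <= 67 (skipping 2, 31, which divide the discriminant), each new pattern first appears at: mod 3: f = (x + 1)(x + 2)(x^4 + x + 2), pattern 4+1+1; mod 5: f = (x^3 + 2x^2 + 4x + 2)(x^3 + 4x^2 + 3), pattern 3+3; mod 7: f = (x^6 + 6x^5 + 3x^4 + 4x^3 + x^2 + 6x + 3), pattern 6; mod 11: f = (x^2 + 2x + 4)(x^2 + 6x + 2)(x^2 + 9x + 4), pattern 2+2+2; mod 13: f = (x^2 + x + 8)(x^4 + 5x^3 + 4x^2 + 2x + 9), pattern 4+2; mod 37: f = (x + 3)(x + 23)(x^2 + 8x + 2)(x^2 + 9x + 24), pattern 2+2+1+1; mod 47: f = (x + 13)(x + 32)(x + 33)(x + 43)(x^2 + 26x + 29), pattern 2+1+1+1+1. No other pattern occurs in this range, so the set of observed cycle types is {4+1+1, 3+3, 6, 2+2+2, 4+2, 2+2+1+1, 2+1+1+1+1}. The candidates containing elements of all these cycle types are S_4 x C_2 (6T11) of order 48, S_6 (6T16) of order 720; the others are excluded. The observed types are precisely the cycle types that occur in S_4 x C_2 (6T11) (apart from the identity). Each of the other remaining candidates has further cycle types, and by the Chebotarev density theorem the matching factorization patterns would occur for a proportion of primes equal to their share of the group: S_6 (6T16) additionally contains elements of type 5+1, 3+2+1, 3+1+1+1 (304 of its 720 elements, about 42% of primes). None of the 17 primes tested shows any such pattern (for each of these groups the chance of that is below 10^-4), which rules them out. Hence G = S_4 x C_2 (6T11), of order 48.

S_4 x C_2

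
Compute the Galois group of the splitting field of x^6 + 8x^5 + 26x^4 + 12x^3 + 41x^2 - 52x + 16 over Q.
S_4 (order 24)

The polynomial f is an irreducible sextic over Q, so G = Gal(f/Q) is one of the 16 transitive subgroups 6T1, ..., 6T16 of S_6. The discriminant of f is -1080641454080000, which is not a perfect square, so G is not contained in A_6. The transitive groups of degree 6 not contained in A_6 are: C_6 (6T1, order 6), S_3 (6T2, order 6), D_6 (6T3, order 12), C_3 x S_3 (6T5, order 18), A_4 x C_2 (6T6, order 24), S_4 (6T8, order 24), S_3 x S_3 (6T9, order 36), S_4 x C_2 (6T11, order 48), (S_3 x S_3) : C_2 (6T13, order 72), PGL(2,5) (6T14, order 120), S_6 (6T16, order 720). By Dedekind's theorem, for a prime p not dividing disc(f) the degrees of the irreducible factors of f mod p form the cycle type of an element of G. Factoring f modulo the 22 such primes p <= 89 (skipping 2, 5, which divide the discriminant), each new pattern first appears at: mod 3: f = (x^3 + 2x + 1)(x^3 + 2x^2 + 1), pattern 3+3; mod 7: f = (x^2 + 1)(x^2 + 3x + 1)(x^2 + 5x + 2), pattern 2+2+2; mod 13: f = (x + 9)(x + 12)(x^4 + 9x^2 + 5x + 4), pattern 4+1+1; mod 43: f = (x + 35)(x + 40)(x^2 + 25x + 35)(x^2 + 37x + 25), pattern 2+2+1+1. No other pattern occurs in this range, so the set of observed cycle types is {3+3, 2+2+2, 4+1+1, 2+2+1+1}. The candidates containing elements of all these cycle types are S_4 (6T8) of order 24, S_4 x C_2 (6T11) of order 48, PGL(2,5) (6T14) of order 120, S_6 (6T16) of order 720; the others are excluded. The observed types are precisely the cycle types that occur in S_4 (6T8) (apart from the identity). Each of the other remaining candidates has further cycle types, and by the Chebotarev density theorem the matching factorization patterns would occur for a proportion of primes equal to their share of the group: S_4 x C_2 (6T11) additionally contains elements of type 6, 4+2, 2+1+1+1+1 (17 of its 48 elements, about 35% of primes); PGL(2,5) (6T14) additionally contains elements of type 6, 5+1 (44 of its 120 elements, about 37% of primes); S_6 (6T16) additionally contains elements of type 6, 5+1, 4+2, 3+2+1, 3+1+1+1, 2+1+1+1+1 (529 of its 720 elements, about 73% of primes). None of the 22 primes tested shows any such pattern (for each of these groups the chance of that is below 10^-4), which rules them out. Hence G = S_4 (6T8), of order 24.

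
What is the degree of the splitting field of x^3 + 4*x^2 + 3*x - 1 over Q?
The degree of the splitting field over Q equals the order of the Galois group, so first determine the group. The polynomial is an irreducible cubic over Q and its discriminant is 49 = 7^2, a perfect square. For an irreducible cubic, a square discriminant forces the Galois group to be A_3, the cyclic group of order 3. The Galois group C_3 (3T1) has order 3, so the splitting field has degree 3 over Q.

3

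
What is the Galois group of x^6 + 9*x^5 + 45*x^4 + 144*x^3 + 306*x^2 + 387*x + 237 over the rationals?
The polynomial f is an irreducible sextic over Q, so G = Gal(f/Q) is one of the 16 transitive subgroups 6T1, ..., 6T16 of S_6. The discriminant of f is -99379644147, which is not a perfect square, so G is not contained in A_6. The transitive groups of degree 6 not contained in A_6 are: C_6 (6T1, order 6), S_3 (6T2, order 6), D_6 (6T3, order 12), C_3 x S_3 (6T5, order 18), A_4 x C_2 (6T6, order 24), S_4 (6T8, order 24), S_3 x S_3 (6T9, order 36), S_4 x C_2 (6T11, order 48), (S_3 x S_3) : C_2 (6T13, order 72), PGL(2,5) (6T14, order 120), S_6 (6T16, order 720). By Dedekind's theorem, for a prime p not dividing disc(f) the degrees of the irreducible factors of f mod p form the cycle type of an element of G. Factoring f modulo the 33 such primes p <= 151 (skipping 3, 7, 107, which divide the discriminant), each new pattern first appears at: mod 2: f = (x^6 + x^5 + x^4 + x + 1), pattern 6; mod 13: f = (x + 8)(x + 9)(x + 11)(x^3 + 7x^2 + 6x + 10), pattern 3+1+1+1; mod 17: f = (x^2 + 8x + 6)(x^2 + 9x + 5)(x^2 + 9x + 13), pattern 2+2+2; mod 19: f = (x^3 + x^2 + 14x + 10)(x^3 + 8x^2 + 4x + 18), pattern 3+3; mod 73: f = (x + 5)(x + 29)(x + 34)(x + 36)(x + 60)(x + 64), pattern 1+1+1+1+1+1. No other pattern occurs in this range, so the set of observed cycle types is {6, 3+1+1+1, 2+2+2, 3+3, 1+1+1+1+1+1}. The candidates containing elements of all these cycle types are C_3 x S_3 (6T5) of order 18, S_3 x S_3 (6T9) of order 36, (S_3 x S_3) : C_2 (6T13) of order 72, S_6 (6T16) of order 720; the others are excluded. The observed types are precisely the cycle types that occur in C_3 x S_3 (6T5). Each of the other remaining candidates has further cycle types, and by the Chebotarev density theorem the matching factorization patterns would occur for a proportion of primes equal to their share of the group: S_3 x S_3 (6T9) additionally contains elements of type 2+2+1+1 (9 of its 36 elements, about 25% of primes); (S_3 x S_3) : C_2 (6T13) additionally contains elements of type 4+2, 3+2+1, 2+2+1+1, 2+1+1+1+1 (45 of its 72 elements, about 62% of primes); S_6 (6T16) additionally contains elements of type 5+1, 4+2, 4+1+1, 3+2+1, 2+2+1+1, 2+1+1+1+1 (504 of its 720 elements, about 70% of primes). None of the 33 primes tested shows any such pattern (for each of these groups the chance of that is below 10^-4), which rules them out. Hence G = C_3 x S_3 (6T5), of order 18.

C_3 x S_3 (also written G18)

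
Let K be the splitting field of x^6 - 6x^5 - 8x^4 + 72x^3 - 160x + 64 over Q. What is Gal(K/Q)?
S_3, S_3 acting on 6 points

The polynomial f is an irreducible sextic over Q, so G = Gal(f/Q) is one of the 16 transitive subgroups 6T1, ..., 6T16 of S_6. The discriminant of f is 870211913777152, which is not a perfect square, so G is not contained in A_6. The transitive groups of degree 6 not contained in A_6 are: C_6 (6T1, order 6), S_3 (6T2, order 6), D_6 (6T3, order 12), C_3 x S_3 (6T5, order 18), A_4 x C_2 (6T6, order 24), S_4 (6T8, order 24), S_3 x S_3 (6T9, order 36), S_4 x C_2 (6T11, order 48), (S_3 x S_3) : C_2 (6T13, order 72), PGL(2,5) (6T14, order 120), S_6 (6T16, order 720). By Dedekind's theorem, for a prime p not dividing disc(f) the degrees of the irreducible factors of f mod p form the cycle type of an element of G. Factoring f modulo the 23 such primes p <= 97 (skipping 2, 37, which divide the discriminant), each new pattern first appears at: mod 3: f = (x^3 + x^2 + 2x + 1)(x^3 + 2x^2 + 1), pattern 3+3; mod 5: f = (x^2 + 3)(x^2 + x + 2)(x^2 + 3x + 4), pattern 2+2+2; mod 67: f = (x + 4)(x + 5)(x + 29)(x + 36)(x + 60)(x + 61), pattern 1+1+1+1+1+1. No other pattern occurs in this range, so the set of observed cycle types is {3+3, 2+2+2, 1+1+1+1+1+1}. The candidates containing elements of all these cycle types are C_6 (6T1) of order 6, S_3 (6T2) of order 6, D_6 (6T3) of order 12, C_3 x S_3 (6T5) of order 18, A_4 x C_2 (6T6) of order 24, S_4 (6T8) of order 24, S_3 x S_3 (6T9) of order 36, S_4 x C_2 (6T11) of order 48, (S_3 x S_3) : C_2 (6T13) of order 72, PGL(2,5) (6T14) of order 120, S_6 (6T16) of order 720; the others are excluded. The observed types are precisely the cycle types that occur in S_3 (6T2). Each of the other remaining candidates has further cycle types, and by the Chebotarev density theorem the matching factorization patterns would occur for a proportion of primes equal to their share of the group: C_6 (6T1) additionally contains elements of type 6 (2 of its 6 elements, about 33% of primes); D_6 (6T3) additionally contains elements of type 6, 2+2+1+1 (5 of its 12 elements, about 42% of primes); C_3 x S_3 (6T5) additionally contains elements of type 6, 3+1+1+1 (10 of its 18 elements, about 56% of primes); A_4 x C_2 (6T6) additionally contains elements of type 6, 2+2+1+1, 2+1+1+1+1 (14 of its 24 elements, about 58% of primes); S_4 (6T8) additionally contains elements of type 4+1+1, 2+2+1+1 (9 of its 24 elements, about 38% of primes); S_3 x S_3 (6T9) additionally contains elements of type 6, 3+1+1+1, 2+2+1+1 (25 of its 36 elements, about 69% of primes); S_4 x C_2 (6T11) additionally contains elements of type 6, 4+2, 4+1+1, 2+2+1+1, 2+1+1+1+1 (32 of its 48 elements, about 67% of primes); (S_3 x S_3) : C_2 (6T13) additionally contains elements of type 6, 4+2, 3+2+1, 3+1+1+1, 2+2+1+1, 2+1+1+1+1 (61 of its 72 elements, about 85% of primes); PGL(2,5) (6T14) additionally contains elements of type 6, 5+1, 4+1+1, 2+2+1+1 (89 of its 120 elements, about 74% of primes); S_6 (6T16) additionally contains elements of type 6, 5+1, 4+2, 4+1+1, 3+2+1, 3+1+1+1, 2+2+1+1, 2+1+1+1+1 (664 of its 720 elements, about 92% of primes). None of the 23 primes tested shows any such pattern (for each of these groups the chance of that is below 10^-4), which rules them out. Hence G = S_3 (6T2), of order 6.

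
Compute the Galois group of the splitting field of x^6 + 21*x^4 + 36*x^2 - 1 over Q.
6T4: A_4

The polynomial f is an irreducible sextic over Q, so G = Gal(f/Q) is one of the 16 transitive subgroups 6T1, ..., 6T16 of S_6. The discriminant of f is 10670466498624 = 3266568^2, a perfect square, so G is contained in A_6. The transitive groups of degree 6 contained in A_6 are: A_4 (6T4, order 12), S_4 (6T7, order 24), (C_3 x C_3) : C_4 (6T10, order 36), PSL(2,5) (6T12, order 60), A_6 (6T15, order 360). By Dedekind's theorem, for a prime p not dividing disc(f) the degrees of the irreducible factors of f mod p form the cycle type of an element of G. Factoring f modulo the 33 such primes p <= 151 (skipping 2, 3, 71, which divide the discriminant), each new pattern first appears at: mod 5: f = (x^3 + 2x^2 + 1)(x^3 + 3x^2 + 4), pattern 3+3; mod 17: f = (x + 4)(x + 13)(x^2 + 6)(x^2 + 14), pattern 2+2+1+1. No other pattern occurs in this range, so the set of observed cycle types is {3+3, 2+2+1+1}. The candidates containing elements of all these cycle types are A_4 (6T4) of order 12, S_4 (6T7) of order 24, (C_3 x C_3) : C_4 (6T10) of order 36, PSL(2,5) (6T12) of order 60, A_6 (6T15) of order 360; the others are excluded. The observed types are precisely the cycle types that occur in A_4 (6T4) (apart from the identity). Each of the other remaining candidates has further cycle types, and by the Chebotarev density theorem the matching factorization patterns would occur for a proportion of primes equal to their share of the group: S_4 (6T7) additionally contains elements of type 4+2 (6 of its 24 elements, about 25% of primes); (C_3 x C_3) : C_4 (6T10) additionally contains elements of type 4+2, 3+1+1+1 (22 of its 36 elements, about 61% of primes); PSL(2,5) (6T12) additionally contains elements of type 5+1 (24 of its 60 elements, about 40% of primes); A_6 (6T15) additionally contains elements of type 5+1, 4+2, 3+1+1+1 (274 of its 360 elements, about 76% of primes). None of the 33 primes tested shows any such pattern (for each of these groups the chance of that is below 10^-4), which rules them out. Hence G = A_4 (6T4), of order 12.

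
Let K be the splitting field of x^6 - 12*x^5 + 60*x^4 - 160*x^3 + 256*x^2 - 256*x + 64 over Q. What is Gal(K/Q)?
The polynomial f is an irreducible sextic over Q, so G = Gal(f/Q) is one of the 16 transitive subgroups 6T1, ..., 6T16 of S_6. The discriminant of f is 66039417143296 = 8126464^2, a perfect square, so G is contained in A_6. The transitive groups of degree 6 contained in A_6 are: A_4 (6T4, order 12), S_4 (6T7, order 24), (C_3 x C_3) : C_4 (6T10, order 36), PSL(2,5) (6T12, order 60), A_6 (6T15, order 360). By Dedekind's theorem, for a prime p not dividing disc(f) the degrees of the irreducible factors of f mod p form the cycle type of an element of G. Factoring f modulo the 79 such primes p <= 419 (skipping 2, 31, which divide the discriminant), each new pattern first appears at: mod 3: f = (x^2 + 2x + 2)(x^4 + x^3 + 2x^2 + 2x + 2), pattern 4+2; mod 5: f = (x^3 + x^2 + x + 3)(x^3 + 2x^2 + 2x + 3), pattern 3+3; mod 11: f = (x + 3)(x + 4)(x^2 + 4x + 5)(x^2 + 10x + 4), pattern 2+2+1+1; mod 67: f = (x + 2)(x + 4)(x + 20)(x + 43)(x + 59)(x + 61), pattern 1+1+1+1+1+1. No other pattern occurs in this range, so the set of observed cycle types is {4+2, 3+3, 2+2+1+1, 1+1+1+1+1+1}. The candidates containing elements of all these cycle types are S_4 (6T7) of order 24, (C_3 x C_3) : C_4 (6T10) of order 36, A_6 (6T15) of order 360; the others are excluded. The observed types are precisely the cycle types that occur in S_4 (6T7). Each of the other remaining candidates has further cycle types, and by the Chebotarev density theorem the matching factorization patterns would occur for a proportion of primes equal to their share of the group: (C_3 x C_3) : C_4 (6T10) additionally contains elements of type 3+1+1+1 (4 of its 36 elements, about 11% of primes); A_6 (6T15) additionally contains elements of type 5+1, 3+1+1+1 (184 of its 360 elements, about 51% of primes). None of the 79 primes tested shows any such pattern (for each of these groups the chance of that is below 10^-4), which rules them out. Hence G = S_4 (6T7), of order 24.

S_4 (order 24)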